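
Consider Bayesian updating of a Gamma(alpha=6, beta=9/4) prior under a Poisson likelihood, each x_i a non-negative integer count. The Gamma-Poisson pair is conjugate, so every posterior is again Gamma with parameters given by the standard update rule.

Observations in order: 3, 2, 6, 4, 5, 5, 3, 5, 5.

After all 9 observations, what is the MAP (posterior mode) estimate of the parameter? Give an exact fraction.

172/45

obs 1: x=3 → posterior Gamma(9, 13/4)
obs 2: x=2 → posterior Gamma(11, 17/4)
obs 3: x=6 → posterior Gamma(17, 21/4)
obs 4: x=4 → posterior Gamma(21, 25/4)
obs 5: x=5 → posterior Gamma(26, 29/4)
obs 6: x=5 → posterior Gamma(31, 33/4)
obs 7: x=3 → posterior Gamma(34, 37/4)
obs 8: x=5 → posterior Gamma(39, 41/4)
obs 9: x=5 → posterior Gamma(44, 45/4)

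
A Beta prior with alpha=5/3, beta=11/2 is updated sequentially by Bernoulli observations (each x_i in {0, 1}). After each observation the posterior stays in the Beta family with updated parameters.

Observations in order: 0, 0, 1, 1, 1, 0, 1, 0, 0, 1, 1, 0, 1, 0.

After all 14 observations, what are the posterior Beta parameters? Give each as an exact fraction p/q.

alpha=26/3, beta=25/2

obs 1: x=0 → posterior Beta(5/3, 13/2)
obs 2: x=0 → posterior Beta(5/3, 15/2)
obs 3: x=1 → posterior Beta(8/3, 15/2)
obs 4: x=1 → posterior Beta(11/3, 15/2)
obs 5: x=1 → posterior Beta(14/3, 15/2)
obs 6: x=0 → posterior Beta(14/3, 17/2)
obs 7: x=1 → posterior Beta(17/3, 17/2)
obs 8: x=0 → posterior Beta(17/3, 19/2)
obs 9: x=0 → posterior Beta(17/3, 21/2)
obs 10: x=1 → posterior Beta(20/3, 21/2)
obs 11: x=1 → posterior Beta(23/3, 21/2)
obs 12: x=0 → posterior Beta(23/3, 23/2)
obs 13: x=1 → posterior Beta(26/3, 23/2)
obs 14: x=0 → posterior Beta(26/3, 25/2)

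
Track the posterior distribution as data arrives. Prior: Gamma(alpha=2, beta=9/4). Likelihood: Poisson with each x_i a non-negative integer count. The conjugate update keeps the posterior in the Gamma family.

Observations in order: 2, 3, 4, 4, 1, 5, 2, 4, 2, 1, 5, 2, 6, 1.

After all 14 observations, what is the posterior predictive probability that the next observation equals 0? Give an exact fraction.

58639153496314421699960747595891440431968561609670587131404317915439605712890625/811633552880487781251622599476348495331715755727133841198496099316049572405850321

obs 1: x=2 → posterior Gamma(4, 13/4)
obs 2: x=3 → posterior Gamma(7, 17/4)
obs 3: x=4 → posterior Gamma(11, 21/4)
obs 4: x=4 → posterior Gamma(15, 25/4)
obs 5: x=1 → posterior Gamma(16, 29/4)
obs 6: x=5 → posterior Gamma(21, 33/4)
obs 7: x=2 → posterior Gamma(23, 37/4)
obs 8: x=4 → posterior Gamma(27, 41/4)
obs 9: x=2 → posterior Gamma(29, 45/4)
obs 10: x=1 → posterior Gamma(30, 49/4)
obs 11: x=5 → posterior Gamma(35, 53/4)
obs 12: x=2 → posterior Gamma(37, 57/4)
obs 13: x=6 → posterior Gamma(43, 61/4)
obs 14: x=1 → posterior Gamma(44, 65/4)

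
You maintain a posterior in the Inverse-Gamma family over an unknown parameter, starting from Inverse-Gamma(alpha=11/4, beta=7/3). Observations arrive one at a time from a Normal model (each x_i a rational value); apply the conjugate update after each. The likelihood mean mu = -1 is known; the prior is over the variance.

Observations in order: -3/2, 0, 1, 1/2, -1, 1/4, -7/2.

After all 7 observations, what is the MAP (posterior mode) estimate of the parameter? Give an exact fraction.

obs 1: x=-3/2 → posterior Inverse-Gamma(13/4, 59/24)
obs 2: x=0 → posterior Inverse-Gamma(15/4, 71/24)
obs 3: x=1 → posterior Inverse-Gamma(17/4, 119/24)
obs 4: x=1/2 → posterior Inverse-Gamma(19/4, 73/12)
obs 5: x=-1 → posterior Inverse-Gamma(21/4, 73/12)
obs 6: x=1/4 → posterior Inverse-Gamma(23/4, 659/96)
obs 7: x=-7/2 → posterior Inverse-Gamma(25/4, 959/96)

959/696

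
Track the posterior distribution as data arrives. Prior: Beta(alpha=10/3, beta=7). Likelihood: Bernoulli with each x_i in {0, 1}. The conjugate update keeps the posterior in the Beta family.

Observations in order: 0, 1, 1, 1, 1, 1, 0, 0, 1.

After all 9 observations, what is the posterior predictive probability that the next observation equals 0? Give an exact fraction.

15/29

obs 1: x=0 → posterior Beta(10/3, 8)
obs 2: x=1 → posterior Beta(13/3, 8)
obs 3: x=1 → posterior Beta(16/3, 8)
obs 4: x=1 → posterior Beta(19/3, 8)
obs 5: x=1 → posterior Beta(22/3, 8)
obs 6: x=1 → posterior Beta(25/3, 8)
obs 7: x=0 → posterior Beta(25/3, 9)
obs 8: x=0 → posterior Beta(25/3, 10)
obs 9: x=1 → posterior Beta(28/3, 10)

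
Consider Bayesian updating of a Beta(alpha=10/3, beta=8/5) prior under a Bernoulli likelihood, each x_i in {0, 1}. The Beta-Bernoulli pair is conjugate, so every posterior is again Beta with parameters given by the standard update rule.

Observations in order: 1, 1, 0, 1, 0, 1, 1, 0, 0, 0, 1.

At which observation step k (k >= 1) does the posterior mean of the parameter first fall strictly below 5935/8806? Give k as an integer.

obs 1: x=1 → posterior Beta(13/3, 8/5)
obs 2: x=1 → posterior Beta(16/3, 8/5)
obs 3: x=0 → posterior Beta(16/3, 13/5)
obs 4: x=1 → posterior Beta(19/3, 13/5)
obs 5: x=0 → posterior Beta(19/3, 18/5)
obs 6: x=1 → posterior Beta(22/3, 18/5)
obs 7: x=1 → posterior Beta(25/3, 18/5)
obs 8: x=0 → posterior Beta(25/3, 23/5)
obs 9: x=0 → posterior Beta(25/3, 28/5)
obs 10: x=0 → posterior Beta(25/3, 33/5)
obs 11: x=1 → posterior Beta(28/3, 33/5)

k = 3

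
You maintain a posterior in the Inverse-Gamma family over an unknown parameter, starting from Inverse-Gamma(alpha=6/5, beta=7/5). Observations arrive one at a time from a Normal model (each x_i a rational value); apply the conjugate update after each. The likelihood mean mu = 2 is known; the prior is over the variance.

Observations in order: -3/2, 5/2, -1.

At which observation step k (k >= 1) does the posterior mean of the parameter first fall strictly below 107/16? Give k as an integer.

obs 1: x=-3/2 → posterior Inverse-Gamma(17/10, 301/40)
obs 2: x=5/2 → posterior Inverse-Gamma(11/5, 153/20)
obs 3: x=-1 → posterior Inverse-Gamma(27/10, 243/20)

k = 2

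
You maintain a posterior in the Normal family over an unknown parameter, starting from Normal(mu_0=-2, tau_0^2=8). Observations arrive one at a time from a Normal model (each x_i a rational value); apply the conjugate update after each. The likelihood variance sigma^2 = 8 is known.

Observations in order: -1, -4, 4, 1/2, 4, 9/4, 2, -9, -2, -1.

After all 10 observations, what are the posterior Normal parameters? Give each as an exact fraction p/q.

obs 1: x=-1 → posterior Normal(-3/2, 4)
obs 2: x=-4 → posterior Normal(-7/3, 8/3)
obs 3: x=4 → posterior Normal(-3/4, 2)
obs 4: x=1/2 → posterior Normal(-1/2, 8/5)
obs 5: x=4 → posterior Normal(1/4, 4/3)
obs 6: x=9/4 → posterior Normal(15/28, 8/7)
obs 7: x=2 → posterior Normal(23/32, 1)
obs 8: x=-9 → posterior Normal(-13/36, 8/9)
obs 9: x=-2 → posterior Normal(-21/40, 4/5)
obs 10: x=-1 → posterior Normal(-25/44, 8/11)

mu_0=-25/44, tau_0^2=8/11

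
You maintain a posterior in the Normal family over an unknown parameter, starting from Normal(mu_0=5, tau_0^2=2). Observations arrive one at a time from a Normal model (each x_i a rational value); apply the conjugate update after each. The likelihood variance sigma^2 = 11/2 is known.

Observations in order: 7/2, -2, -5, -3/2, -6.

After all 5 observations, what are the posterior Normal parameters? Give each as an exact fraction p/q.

obs 1: x=7/2 → posterior Normal(23/5, 22/15)
obs 2: x=-2 → posterior Normal(61/19, 22/19)
obs 3: x=-5 → posterior Normal(41/23, 22/23)
obs 4: x=-3/2 → posterior Normal(35/27, 22/27)
obs 5: x=-6 → posterior Normal(11/31, 22/31)

mu_0=11/31, tau_0^2=22/31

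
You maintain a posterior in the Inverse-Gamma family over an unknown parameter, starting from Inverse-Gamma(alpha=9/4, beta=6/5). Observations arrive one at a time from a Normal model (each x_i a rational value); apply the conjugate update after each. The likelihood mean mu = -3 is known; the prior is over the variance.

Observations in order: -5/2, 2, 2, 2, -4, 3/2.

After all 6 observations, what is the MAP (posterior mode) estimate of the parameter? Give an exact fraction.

989/125

obs 1: x=-5/2 → posterior Inverse-Gamma(11/4, 53/40)
obs 2: x=2 → posterior Inverse-Gamma(13/4, 553/40)
obs 3: x=2 → posterior Inverse-Gamma(15/4, 1053/40)
obs 4: x=2 → posterior Inverse-Gamma(17/4, 1553/40)
obs 5: x=-4 → posterior Inverse-Gamma(19/4, 1573/40)
obs 6: x=3/2 → posterior Inverse-Gamma(21/4, 989/20)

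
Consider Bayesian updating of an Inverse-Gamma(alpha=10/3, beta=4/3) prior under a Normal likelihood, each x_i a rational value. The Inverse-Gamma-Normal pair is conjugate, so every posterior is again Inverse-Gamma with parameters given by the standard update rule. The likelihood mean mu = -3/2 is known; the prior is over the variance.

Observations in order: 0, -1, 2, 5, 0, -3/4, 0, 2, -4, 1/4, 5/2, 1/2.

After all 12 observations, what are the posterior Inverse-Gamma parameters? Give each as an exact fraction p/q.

obs 1: x=0 → posterior Inverse-Gamma(23/6, 59/24)
obs 2: x=-1 → posterior Inverse-Gamma(13/3, 31/12)
obs 3: x=2 → posterior Inverse-Gamma(29/6, 209/24)
obs 4: x=5 → posterior Inverse-Gamma(16/3, 179/6)
obs 5: x=0 → posterior Inverse-Gamma(35/6, 743/24)
obs 6: x=-3/4 → posterior Inverse-Gamma(19/3, 2999/96)
obs 7: x=0 → posterior Inverse-Gamma(41/6, 3107/96)
obs 8: x=2 → posterior Inverse-Gamma(22/3, 3695/96)
obs 9: x=-4 → posterior Inverse-Gamma(47/6, 3995/96)
obs 10: x=1/4 → posterior Inverse-Gamma(25/3, 2071/48)
obs 11: x=5/2 → posterior Inverse-Gamma(53/6, 2455/48)
obs 12: x=1/2 → posterior Inverse-Gamma(28/3, 2551/48)

alpha=28/3, beta=2551/48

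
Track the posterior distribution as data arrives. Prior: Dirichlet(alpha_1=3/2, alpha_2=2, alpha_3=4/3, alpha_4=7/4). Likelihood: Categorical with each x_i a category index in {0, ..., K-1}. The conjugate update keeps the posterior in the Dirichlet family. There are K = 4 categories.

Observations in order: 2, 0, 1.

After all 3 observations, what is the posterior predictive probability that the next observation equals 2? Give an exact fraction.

28/115

obs 1: x=2 → posterior Dirichlet(3/2, 2, 7/3, 7/4)
obs 2: x=0 → posterior Dirichlet(5/2, 2, 7/3, 7/4)
obs 3: x=1 → posterior Dirichlet(5/2, 3, 7/3, 7/4)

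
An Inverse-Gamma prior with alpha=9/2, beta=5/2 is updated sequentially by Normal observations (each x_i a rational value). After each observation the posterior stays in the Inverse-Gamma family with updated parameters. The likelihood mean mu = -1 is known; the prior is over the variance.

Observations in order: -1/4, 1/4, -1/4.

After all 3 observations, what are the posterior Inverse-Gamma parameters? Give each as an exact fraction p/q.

obs 1: x=-1/4 → posterior Inverse-Gamma(5, 89/32)
obs 2: x=1/4 → posterior Inverse-Gamma(11/2, 57/16)
obs 3: x=-1/4 → posterior Inverse-Gamma(6, 123/32)

alpha=6, beta=123/32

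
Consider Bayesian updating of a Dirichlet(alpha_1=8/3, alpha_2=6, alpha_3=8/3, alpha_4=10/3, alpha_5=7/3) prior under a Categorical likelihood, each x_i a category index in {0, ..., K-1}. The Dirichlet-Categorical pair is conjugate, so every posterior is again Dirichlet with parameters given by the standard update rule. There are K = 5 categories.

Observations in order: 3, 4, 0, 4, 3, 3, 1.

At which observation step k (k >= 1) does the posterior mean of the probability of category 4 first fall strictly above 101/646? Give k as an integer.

k = 2

obs 1: x=3 → posterior Dirichlet(8/3, 6, 8/3, 13/3, 7/3)
obs 2: x=4 → posterior Dirichlet(8/3, 6, 8/3, 13/3, 10/3)
obs 3: x=0 → posterior Dirichlet(11/3, 6, 8/3, 13/3, 10/3)
obs 4: x=4 → posterior Dirichlet(11/3, 6, 8/3, 13/3, 13/3)
obs 5: x=3 → posterior Dirichlet(11/3, 6, 8/3, 16/3, 13/3)
obs 6: x=3 → posterior Dirichlet(11/3, 6, 8/3, 19/3, 13/3)
obs 7: x=1 → posterior Dirichlet(11/3, 7, 8/3, 19/3, 13/3)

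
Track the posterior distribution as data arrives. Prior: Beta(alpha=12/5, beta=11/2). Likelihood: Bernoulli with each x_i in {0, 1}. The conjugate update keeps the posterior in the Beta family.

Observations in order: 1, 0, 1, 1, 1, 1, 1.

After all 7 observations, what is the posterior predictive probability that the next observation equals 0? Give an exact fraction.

obs 1: x=1 → posterior Beta(17/5, 11/2)
obs 2: x=0 → posterior Beta(17/5, 13/2)
obs 3: x=1 → posterior Beta(22/5, 13/2)
obs 4: x=1 → posterior Beta(27/5, 13/2)
obs 5: x=1 → posterior Beta(32/5, 13/2)
obs 6: x=1 → posterior Beta(37/5, 13/2)
obs 7: x=1 → posterior Beta(42/5, 13/2)

65/149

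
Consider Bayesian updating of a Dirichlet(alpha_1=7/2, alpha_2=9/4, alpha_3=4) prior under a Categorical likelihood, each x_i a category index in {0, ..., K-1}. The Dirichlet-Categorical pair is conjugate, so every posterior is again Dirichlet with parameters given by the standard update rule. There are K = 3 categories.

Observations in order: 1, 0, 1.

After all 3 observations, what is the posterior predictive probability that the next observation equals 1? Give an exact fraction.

obs 1: x=1 → posterior Dirichlet(7/2, 13/4, 4)
obs 2: x=0 → posterior Dirichlet(9/2, 13/4, 4)
obs 3: x=1 → posterior Dirichlet(9/2, 17/4, 4)

1/3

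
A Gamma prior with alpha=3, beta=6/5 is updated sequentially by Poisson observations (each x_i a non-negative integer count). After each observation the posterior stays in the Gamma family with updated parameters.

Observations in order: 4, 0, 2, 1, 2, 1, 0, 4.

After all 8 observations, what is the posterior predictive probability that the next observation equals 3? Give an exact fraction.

43908313115076139574820159488000/277864679818687128933845596553451

obs 1: x=4 → posterior Gamma(7, 11/5)
obs 2: x=0 → posterior Gamma(7, 16/5)
obs 3: x=2 → posterior Gamma(9, 21/5)
obs 4: x=1 → posterior Gamma(10, 26/5)
obs 5: x=2 → posterior Gamma(12, 31/5)
obs 6: x=1 → posterior Gamma(13, 36/5)
obs 7: x=0 → posterior Gamma(13, 41/5)
obs 8: x=4 → posterior Gamma(17, 46/5)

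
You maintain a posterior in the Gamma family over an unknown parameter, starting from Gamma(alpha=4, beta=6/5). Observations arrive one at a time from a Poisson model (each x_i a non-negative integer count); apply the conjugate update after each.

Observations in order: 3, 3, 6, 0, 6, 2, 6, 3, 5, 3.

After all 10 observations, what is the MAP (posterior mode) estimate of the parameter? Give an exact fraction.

obs 1: x=3 → posterior Gamma(7, 11/5)
obs 2: x=3 → posterior Gamma(10, 16/5)
obs 3: x=6 → posterior Gamma(16, 21/5)
obs 4: x=0 → posterior Gamma(16, 26/5)
obs 5: x=6 → posterior Gamma(22, 31/5)
obs 6: x=2 → posterior Gamma(24, 36/5)
obs 7: x=6 → posterior Gamma(30, 41/5)
obs 8: x=3 → posterior Gamma(33, 46/5)
obs 9: x=5 → posterior Gamma(38, 51/5)
obs 10: x=3 → posterior Gamma(41, 56/5)

25/7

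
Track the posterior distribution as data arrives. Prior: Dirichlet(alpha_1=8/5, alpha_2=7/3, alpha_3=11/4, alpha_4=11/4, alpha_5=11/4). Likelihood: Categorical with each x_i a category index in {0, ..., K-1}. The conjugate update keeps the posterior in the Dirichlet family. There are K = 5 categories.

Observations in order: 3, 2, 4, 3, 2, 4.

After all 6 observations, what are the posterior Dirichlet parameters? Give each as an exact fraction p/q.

alpha_1=8/5, alpha_2=7/3, alpha_3=19/4, alpha_4=19/4, alpha_5=19/4

obs 1: x=3 → posterior Dirichlet(8/5, 7/3, 11/4, 15/4, 11/4)
obs 2: x=2 → posterior Dirichlet(8/5, 7/3, 15/4, 15/4, 11/4)
obs 3: x=4 → posterior Dirichlet(8/5, 7/3, 15/4, 15/4, 15/4)
obs 4: x=3 → posterior Dirichlet(8/5, 7/3, 15/4, 19/4, 15/4)
obs 5: x=2 → posterior Dirichlet(8/5, 7/3, 19/4, 19/4, 15/4)
obs 6: x=4 → posterior Dirichlet(8/5, 7/3, 19/4, 19/4, 19/4)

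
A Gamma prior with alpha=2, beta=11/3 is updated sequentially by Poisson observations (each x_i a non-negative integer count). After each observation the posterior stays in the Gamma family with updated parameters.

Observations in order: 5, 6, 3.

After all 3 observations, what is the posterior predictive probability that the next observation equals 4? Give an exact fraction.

obs 1: x=5 → posterior Gamma(7, 14/3)
obs 2: x=6 → posterior Gamma(13, 17/3)
obs 3: x=3 → posterior Gamma(16, 20/3)

205754204160000000000000000/1716155831334586342923895201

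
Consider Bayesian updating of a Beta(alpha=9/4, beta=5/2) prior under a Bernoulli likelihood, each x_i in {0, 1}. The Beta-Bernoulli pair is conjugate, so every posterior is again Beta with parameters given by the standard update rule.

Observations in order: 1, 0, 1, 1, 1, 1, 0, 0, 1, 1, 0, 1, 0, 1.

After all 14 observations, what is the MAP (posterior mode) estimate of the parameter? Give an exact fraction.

41/67

obs 1: x=1 → posterior Beta(13/4, 5/2)
obs 2: x=0 → posterior Beta(13/4, 7/2)
obs 3: x=1 → posterior Beta(17/4, 7/2)
obs 4: x=1 → posterior Beta(21/4, 7/2)
obs 5: x=1 → posterior Beta(25/4, 7/2)
obs 6: x=1 → posterior Beta(29/4, 7/2)
obs 7: x=0 → posterior Beta(29/4, 9/2)
obs 8: x=0 → posterior Beta(29/4, 11/2)
obs 9: x=1 → posterior Beta(33/4, 11/2)
obs 10: x=1 → posterior Beta(37/4, 11/2)
obs 11: x=0 → posterior Beta(37/4, 13/2)
obs 12: x=1 → posterior Beta(41/4, 13/2)
obs 13: x=0 → posterior Beta(41/4, 15/2)
obs 14: x=1 → posterior Beta(45/4, 15/2)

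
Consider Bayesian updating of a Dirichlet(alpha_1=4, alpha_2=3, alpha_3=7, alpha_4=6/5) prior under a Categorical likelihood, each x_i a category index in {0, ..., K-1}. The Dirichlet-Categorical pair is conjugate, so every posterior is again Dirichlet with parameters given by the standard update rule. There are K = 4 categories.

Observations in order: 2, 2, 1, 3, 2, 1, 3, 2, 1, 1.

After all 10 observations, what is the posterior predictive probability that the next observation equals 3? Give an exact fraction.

obs 1: x=2 → posterior Dirichlet(4, 3, 8, 6/5)
obs 2: x=2 → posterior Dirichlet(4, 3, 9, 6/5)
obs 3: x=1 → posterior Dirichlet(4, 4, 9, 6/5)
obs 4: x=3 → posterior Dirichlet(4, 4, 9, 11/5)
obs 5: x=2 → posterior Dirichlet(4, 4, 10, 11/5)
obs 6: x=1 → posterior Dirichlet(4, 5, 10, 11/5)
obs 7: x=3 → posterior Dirichlet(4, 5, 10, 16/5)
obs 8: x=2 → posterior Dirichlet(4, 5, 11, 16/5)
obs 9: x=1 → posterior Dirichlet(4, 6, 11, 16/5)
obs 10: x=1 → posterior Dirichlet(4, 7, 11, 16/5)

8/63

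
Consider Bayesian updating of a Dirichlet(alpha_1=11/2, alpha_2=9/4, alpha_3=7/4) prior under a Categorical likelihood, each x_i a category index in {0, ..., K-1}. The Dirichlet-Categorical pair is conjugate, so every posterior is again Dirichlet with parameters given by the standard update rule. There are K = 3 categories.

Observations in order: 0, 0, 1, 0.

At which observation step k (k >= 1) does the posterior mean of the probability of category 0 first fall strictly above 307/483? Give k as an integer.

obs 1: x=0 → posterior Dirichlet(13/2, 9/4, 7/4)
obs 2: x=0 → posterior Dirichlet(15/2, 9/4, 7/4)
obs 3: x=1 → posterior Dirichlet(15/2, 13/4, 7/4)
obs 4: x=0 → posterior Dirichlet(17/2, 13/4, 7/4)

k = 2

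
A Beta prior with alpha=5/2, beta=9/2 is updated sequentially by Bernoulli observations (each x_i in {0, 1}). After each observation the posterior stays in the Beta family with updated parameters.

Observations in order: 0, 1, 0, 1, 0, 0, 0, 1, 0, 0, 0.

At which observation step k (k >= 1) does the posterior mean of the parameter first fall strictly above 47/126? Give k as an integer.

obs 1: x=0 → posterior Beta(5/2, 11/2)
obs 2: x=1 → posterior Beta(7/2, 11/2)
obs 3: x=0 → posterior Beta(7/2, 13/2)
obs 4: x=1 → posterior Beta(9/2, 13/2)
obs 5: x=0 → posterior Beta(9/2, 15/2)
obs 6: x=0 → posterior Beta(9/2, 17/2)
obs 7: x=0 → posterior Beta(9/2, 19/2)
obs 8: x=1 → posterior Beta(11/2, 19/2)
obs 9: x=0 → posterior Beta(11/2, 21/2)
obs 10: x=0 → posterior Beta(11/2, 23/2)
obs 11: x=0 → posterior Beta(11/2, 25/2)

k = 2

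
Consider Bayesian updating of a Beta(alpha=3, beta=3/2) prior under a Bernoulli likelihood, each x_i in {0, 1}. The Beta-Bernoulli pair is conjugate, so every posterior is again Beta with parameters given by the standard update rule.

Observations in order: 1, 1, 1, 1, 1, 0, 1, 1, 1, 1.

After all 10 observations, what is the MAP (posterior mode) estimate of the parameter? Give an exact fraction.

22/25

obs 1: x=1 → posterior Beta(4, 3/2)
obs 2: x=1 → posterior Beta(5, 3/2)
obs 3: x=1 → posterior Beta(6, 3/2)
obs 4: x=1 → posterior Beta(7, 3/2)
obs 5: x=1 → posterior Beta(8, 3/2)
obs 6: x=0 → posterior Beta(8, 5/2)
obs 7: x=1 → posterior Beta(9, 5/2)
obs 8: x=1 → posterior Beta(10, 5/2)
obs 9: x=1 → posterior Beta(11, 5/2)
obs 10: x=1 → posterior Beta(12, 5/2)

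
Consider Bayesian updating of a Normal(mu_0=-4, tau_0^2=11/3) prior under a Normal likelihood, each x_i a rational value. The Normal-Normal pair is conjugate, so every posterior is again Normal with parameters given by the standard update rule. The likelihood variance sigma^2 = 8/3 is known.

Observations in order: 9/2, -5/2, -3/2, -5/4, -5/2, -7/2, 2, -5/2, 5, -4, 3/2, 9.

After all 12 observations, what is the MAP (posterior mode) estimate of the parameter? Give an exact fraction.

obs 1: x=9/2 → posterior Normal(35/38, 88/57)
obs 2: x=-5/2 → posterior Normal(-1/3, 44/45)
obs 3: x=-3/2 → posterior Normal(-53/82, 88/123)
obs 4: x=-5/4 → posterior Normal(-161/208, 22/39)
obs 5: x=-5/2 → posterior Normal(-271/252, 88/189)
obs 6: x=-7/2 → posterior Normal(-425/296, 44/111)
obs 7: x=2 → posterior Normal(-337/340, 88/255)
obs 8: x=-5/2 → posterior Normal(-149/128, 11/36)
obs 9: x=5 → posterior Normal(-227/428, 88/321)
obs 10: x=-4 → posterior Normal(-403/472, 44/177)
obs 11: x=3/2 → posterior Normal(-337/516, 88/387)
obs 12: x=9 → posterior Normal(59/560, 22/105)

59/560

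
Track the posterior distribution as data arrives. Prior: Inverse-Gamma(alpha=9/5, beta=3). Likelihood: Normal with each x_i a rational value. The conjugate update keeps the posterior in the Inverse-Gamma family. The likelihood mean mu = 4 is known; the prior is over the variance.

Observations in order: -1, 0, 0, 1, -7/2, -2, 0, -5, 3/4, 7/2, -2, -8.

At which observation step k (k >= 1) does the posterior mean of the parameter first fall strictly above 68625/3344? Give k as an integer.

k = 6

obs 1: x=-1 → posterior Inverse-Gamma(23/10, 31/2)
obs 2: x=0 → posterior Inverse-Gamma(14/5, 47/2)
obs 3: x=0 → posterior Inverse-Gamma(33/10, 63/2)
obs 4: x=1 → posterior Inverse-Gamma(19/5, 36)
obs 5: x=-7/2 → posterior Inverse-Gamma(43/10, 513/8)
obs 6: x=-2 → posterior Inverse-Gamma(24/5, 657/8)
obs 7: x=0 → posterior Inverse-Gamma(53/10, 721/8)
obs 8: x=-5 → posterior Inverse-Gamma(29/5, 1045/8)
obs 9: x=3/4 → posterior Inverse-Gamma(63/10, 4349/32)
obs 10: x=7/2 → posterior Inverse-Gamma(34/5, 4353/32)
obs 11: x=-2 → posterior Inverse-Gamma(73/10, 4929/32)
obs 12: x=-8 → posterior Inverse-Gamma(39/5, 7233/32)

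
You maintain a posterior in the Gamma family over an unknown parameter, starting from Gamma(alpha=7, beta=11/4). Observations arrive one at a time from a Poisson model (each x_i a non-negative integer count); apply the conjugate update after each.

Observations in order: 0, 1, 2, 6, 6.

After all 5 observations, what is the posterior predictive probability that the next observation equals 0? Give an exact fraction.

645590698195138073036733040138561/9321739789445371744632720947265625

obs 1: x=0 → posterior Gamma(7, 15/4)
obs 2: x=1 → posterior Gamma(8, 19/4)
obs 3: x=2 → posterior Gamma(10, 23/4)
obs 4: x=6 → posterior Gamma(16, 27/4)
obs 5: x=6 → posterior Gamma(22, 31/4)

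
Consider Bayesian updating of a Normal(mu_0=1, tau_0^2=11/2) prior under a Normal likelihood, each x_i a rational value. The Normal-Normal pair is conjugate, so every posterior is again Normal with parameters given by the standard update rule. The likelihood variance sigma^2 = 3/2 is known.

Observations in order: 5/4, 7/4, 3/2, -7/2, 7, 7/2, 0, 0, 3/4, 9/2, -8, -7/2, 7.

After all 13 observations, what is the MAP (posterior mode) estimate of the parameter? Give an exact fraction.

551/584

obs 1: x=5/4 → posterior Normal(67/56, 33/28)
obs 2: x=7/4 → posterior Normal(36/25, 33/50)
obs 3: x=3/2 → posterior Normal(35/24, 11/24)
obs 4: x=-7/2 → posterior Normal(14/47, 33/94)
obs 5: x=7 → posterior Normal(91/58, 33/116)
obs 6: x=7/2 → posterior Normal(259/138, 11/46)
obs 7: x=0 → posterior Normal(259/160, 33/160)
obs 8: x=0 → posterior Normal(37/26, 33/182)
obs 9: x=3/4 → posterior Normal(551/408, 11/68)
obs 10: x=9/2 → posterior Normal(749/452, 33/226)
obs 11: x=-8 → posterior Normal(397/496, 33/248)
obs 12: x=-7/2 → posterior Normal(9/20, 11/90)
obs 13: x=7 → posterior Normal(551/584, 33/292)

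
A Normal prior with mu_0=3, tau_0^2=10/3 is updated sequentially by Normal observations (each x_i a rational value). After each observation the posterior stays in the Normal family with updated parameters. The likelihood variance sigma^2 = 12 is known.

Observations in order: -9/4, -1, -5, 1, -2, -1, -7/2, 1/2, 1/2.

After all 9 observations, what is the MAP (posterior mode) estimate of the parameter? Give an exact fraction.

-13/84

obs 1: x=-9/4 → posterior Normal(171/92, 60/23)
obs 2: x=-1 → posterior Normal(151/112, 15/7)
obs 3: x=-5 → posterior Normal(17/44, 20/11)
obs 4: x=1 → posterior Normal(71/152, 30/19)
obs 5: x=-2 → posterior Normal(31/172, 60/43)
obs 6: x=-1 → posterior Normal(11/192, 5/4)
obs 7: x=-7/2 → posterior Normal(-59/212, 60/53)
obs 8: x=1/2 → posterior Normal(-49/232, 30/29)
obs 9: x=1/2 → posterior Normal(-13/84, 20/21)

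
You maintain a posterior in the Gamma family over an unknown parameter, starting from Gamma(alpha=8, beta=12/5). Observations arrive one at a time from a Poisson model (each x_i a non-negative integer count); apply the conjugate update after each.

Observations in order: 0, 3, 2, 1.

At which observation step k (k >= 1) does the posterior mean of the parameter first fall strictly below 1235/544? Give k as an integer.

obs 1: x=0 → posterior Gamma(8, 17/5)
obs 2: x=3 → posterior Gamma(11, 22/5)
obs 3: x=2 → posterior Gamma(13, 27/5)
obs 4: x=1 → posterior Gamma(14, 32/5)

k = 4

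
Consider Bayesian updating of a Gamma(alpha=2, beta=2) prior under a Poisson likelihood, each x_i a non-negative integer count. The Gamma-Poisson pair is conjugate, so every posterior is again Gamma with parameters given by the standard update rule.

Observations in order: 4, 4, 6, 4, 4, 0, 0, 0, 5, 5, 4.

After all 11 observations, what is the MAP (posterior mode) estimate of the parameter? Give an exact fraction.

obs 1: x=4 → posterior Gamma(6, 3)
obs 2: x=4 → posterior Gamma(10, 4)
obs 3: x=6 → posterior Gamma(16, 5)
obs 4: x=4 → posterior Gamma(20, 6)
obs 5: x=4 → posterior Gamma(24, 7)
obs 6: x=0 → posterior Gamma(24, 8)
obs 7: x=0 → posterior Gamma(24, 9)
obs 8: x=0 → posterior Gamma(24, 10)
obs 9: x=5 → posterior Gamma(29, 11)
obs 10: x=5 → posterior Gamma(34, 12)
obs 11: x=4 → posterior Gamma(38, 13)

37/13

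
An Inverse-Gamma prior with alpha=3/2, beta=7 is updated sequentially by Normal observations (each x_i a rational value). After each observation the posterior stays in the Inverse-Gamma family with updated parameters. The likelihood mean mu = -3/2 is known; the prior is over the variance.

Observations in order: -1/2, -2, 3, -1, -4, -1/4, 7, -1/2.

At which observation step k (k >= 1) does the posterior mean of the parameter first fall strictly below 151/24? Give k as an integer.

obs 1: x=-1/2 → posterior Inverse-Gamma(2, 15/2)
obs 2: x=-2 → posterior Inverse-Gamma(5/2, 61/8)
obs 3: x=3 → posterior Inverse-Gamma(3, 71/4)
obs 4: x=-1 → posterior Inverse-Gamma(7/2, 143/8)
obs 5: x=-4 → posterior Inverse-Gamma(4, 21)
obs 6: x=-1/4 → posterior Inverse-Gamma(9/2, 697/32)
obs 7: x=7 → posterior Inverse-Gamma(5, 1853/32)
obs 8: x=-1/2 → posterior Inverse-Gamma(11/2, 1869/32)

k = 2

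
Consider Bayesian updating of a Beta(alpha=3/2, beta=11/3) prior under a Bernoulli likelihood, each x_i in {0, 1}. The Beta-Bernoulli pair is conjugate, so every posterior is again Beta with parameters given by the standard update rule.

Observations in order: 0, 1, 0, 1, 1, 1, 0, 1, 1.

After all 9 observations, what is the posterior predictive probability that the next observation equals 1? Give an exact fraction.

obs 1: x=0 → posterior Beta(3/2, 14/3)
obs 2: x=1 → posterior Beta(5/2, 14/3)
obs 3: x=0 → posterior Beta(5/2, 17/3)
obs 4: x=1 → posterior Beta(7/2, 17/3)
obs 5: x=1 → posterior Beta(9/2, 17/3)
obs 6: x=1 → posterior Beta(11/2, 17/3)
obs 7: x=0 → posterior Beta(11/2, 20/3)
obs 8: x=1 → posterior Beta(13/2, 20/3)
obs 9: x=1 → posterior Beta(15/2, 20/3)

9/17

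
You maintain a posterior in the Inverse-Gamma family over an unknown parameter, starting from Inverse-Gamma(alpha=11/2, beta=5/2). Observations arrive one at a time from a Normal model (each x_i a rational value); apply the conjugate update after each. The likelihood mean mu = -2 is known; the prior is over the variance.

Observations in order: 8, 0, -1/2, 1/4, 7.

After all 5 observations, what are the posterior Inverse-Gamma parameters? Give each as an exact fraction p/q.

obs 1: x=8 → posterior Inverse-Gamma(6, 105/2)
obs 2: x=0 → posterior Inverse-Gamma(13/2, 109/2)
obs 3: x=-1/2 → posterior Inverse-Gamma(7, 445/8)
obs 4: x=1/4 → posterior Inverse-Gamma(15/2, 1861/32)
obs 5: x=7 → posterior Inverse-Gamma(8, 3157/32)

alpha=8, beta=3157/32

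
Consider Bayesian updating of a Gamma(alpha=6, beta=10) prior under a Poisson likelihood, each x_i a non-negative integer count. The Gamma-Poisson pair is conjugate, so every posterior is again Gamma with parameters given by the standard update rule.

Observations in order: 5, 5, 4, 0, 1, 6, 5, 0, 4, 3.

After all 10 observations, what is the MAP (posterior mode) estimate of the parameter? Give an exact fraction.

obs 1: x=5 → posterior Gamma(11, 11)
obs 2: x=5 → posterior Gamma(16, 12)
obs 3: x=4 → posterior Gamma(20, 13)
obs 4: x=0 → posterior Gamma(20, 14)
obs 5: x=1 → posterior Gamma(21, 15)
obs 6: x=6 → posterior Gamma(27, 16)
obs 7: x=5 → posterior Gamma(32, 17)
obs 8: x=0 → posterior Gamma(32, 18)
obs 9: x=4 → posterior Gamma(36, 19)
obs 10: x=3 → posterior Gamma(39, 20)

19/10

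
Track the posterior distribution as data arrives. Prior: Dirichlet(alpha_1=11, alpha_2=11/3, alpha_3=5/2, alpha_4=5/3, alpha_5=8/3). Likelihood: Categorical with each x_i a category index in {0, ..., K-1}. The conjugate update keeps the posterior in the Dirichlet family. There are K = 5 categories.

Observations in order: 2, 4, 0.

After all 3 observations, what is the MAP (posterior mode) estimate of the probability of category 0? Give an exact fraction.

obs 1: x=2 → posterior Dirichlet(11, 11/3, 7/2, 5/3, 8/3)
obs 2: x=4 → posterior Dirichlet(11, 11/3, 7/2, 5/3, 11/3)
obs 3: x=0 → posterior Dirichlet(12, 11/3, 7/2, 5/3, 11/3)

22/39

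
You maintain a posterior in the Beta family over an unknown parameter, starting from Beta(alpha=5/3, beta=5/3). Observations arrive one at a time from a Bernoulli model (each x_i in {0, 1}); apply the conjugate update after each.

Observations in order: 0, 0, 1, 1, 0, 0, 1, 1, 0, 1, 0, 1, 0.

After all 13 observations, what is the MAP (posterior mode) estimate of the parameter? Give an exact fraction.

20/43

obs 1: x=0 → posterior Beta(5/3, 8/3)
obs 2: x=0 → posterior Beta(5/3, 11/3)
obs 3: x=1 → posterior Beta(8/3, 11/3)
obs 4: x=1 → posterior Beta(11/3, 11/3)
obs 5: x=0 → posterior Beta(11/3, 14/3)
obs 6: x=0 → posterior Beta(11/3, 17/3)
obs 7: x=1 → posterior Beta(14/3, 17/3)
obs 8: x=1 → posterior Beta(17/3, 17/3)
obs 9: x=0 → posterior Beta(17/3, 20/3)
obs 10: x=1 → posterior Beta(20/3, 20/3)
obs 11: x=0 → posterior Beta(20/3, 23/3)
obs 12: x=1 → posterior Beta(23/3, 23/3)
obs 13: x=0 → posterior Beta(23/3, 26/3)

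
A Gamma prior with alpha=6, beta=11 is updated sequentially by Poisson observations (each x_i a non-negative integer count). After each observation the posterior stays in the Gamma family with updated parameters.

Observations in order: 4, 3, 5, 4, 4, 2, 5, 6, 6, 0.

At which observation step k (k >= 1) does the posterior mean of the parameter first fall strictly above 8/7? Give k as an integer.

k = 3

obs 1: x=4 → posterior Gamma(10, 12)
obs 2: x=3 → posterior Gamma(13, 13)
obs 3: x=5 → posterior Gamma(18, 14)
obs 4: x=4 → posterior Gamma(22, 15)
obs 5: x=4 → posterior Gamma(26, 16)
obs 6: x=2 → posterior Gamma(28, 17)
obs 7: x=5 → posterior Gamma(33, 18)
obs 8: x=6 → posterior Gamma(39, 19)
obs 9: x=6 → posterior Gamma(45, 20)
obs 10: x=0 → posterior Gamma(45, 21)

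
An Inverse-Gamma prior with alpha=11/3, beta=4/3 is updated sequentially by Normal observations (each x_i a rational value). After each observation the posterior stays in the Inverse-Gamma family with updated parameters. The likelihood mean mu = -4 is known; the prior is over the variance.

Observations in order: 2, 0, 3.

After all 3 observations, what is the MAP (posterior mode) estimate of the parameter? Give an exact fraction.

311/37

obs 1: x=2 → posterior Inverse-Gamma(25/6, 58/3)
obs 2: x=0 → posterior Inverse-Gamma(14/3, 82/3)
obs 3: x=3 → posterior Inverse-Gamma(31/6, 311/6)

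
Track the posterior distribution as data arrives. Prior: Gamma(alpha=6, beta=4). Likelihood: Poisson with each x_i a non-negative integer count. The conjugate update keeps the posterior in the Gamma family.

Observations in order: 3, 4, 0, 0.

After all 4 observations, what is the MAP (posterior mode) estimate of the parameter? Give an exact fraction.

3/2

obs 1: x=3 → posterior Gamma(9, 5)
obs 2: x=4 → posterior Gamma(13, 6)
obs 3: x=0 → posterior Gamma(13, 7)
obs 4: x=0 → posterior Gamma(13, 8)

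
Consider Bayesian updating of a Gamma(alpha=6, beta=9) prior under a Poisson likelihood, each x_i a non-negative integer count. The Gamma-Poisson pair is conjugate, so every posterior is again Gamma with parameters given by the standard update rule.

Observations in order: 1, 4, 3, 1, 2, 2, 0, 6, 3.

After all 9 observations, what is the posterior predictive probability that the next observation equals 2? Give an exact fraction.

57036934570397395631025457407360761856/230466617897195215045509519405933293401

obs 1: x=1 → posterior Gamma(7, 10)
obs 2: x=4 → posterior Gamma(11, 11)
obs 3: x=3 → posterior Gamma(14, 12)
obs 4: x=1 → posterior Gamma(15, 13)
obs 5: x=2 → posterior Gamma(17, 14)
obs 6: x=2 → posterior Gamma(19, 15)
obs 7: x=0 → posterior Gamma(19, 16)
obs 8: x=6 → posterior Gamma(25, 17)
obs 9: x=3 → posterior Gamma(28, 18)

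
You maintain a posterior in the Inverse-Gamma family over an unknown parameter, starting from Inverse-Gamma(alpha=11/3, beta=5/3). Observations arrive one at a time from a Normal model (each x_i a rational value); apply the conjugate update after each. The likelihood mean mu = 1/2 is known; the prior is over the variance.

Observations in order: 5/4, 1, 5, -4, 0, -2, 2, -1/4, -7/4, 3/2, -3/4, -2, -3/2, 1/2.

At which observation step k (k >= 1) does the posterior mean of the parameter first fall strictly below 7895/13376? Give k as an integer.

obs 1: x=5/4 → posterior Inverse-Gamma(25/6, 187/96)
obs 2: x=1 → posterior Inverse-Gamma(14/3, 199/96)
obs 3: x=5 → posterior Inverse-Gamma(31/6, 1171/96)
obs 4: x=-4 → posterior Inverse-Gamma(17/3, 2143/96)
obs 5: x=0 → posterior Inverse-Gamma(37/6, 2155/96)
obs 6: x=-2 → posterior Inverse-Gamma(20/3, 2455/96)
obs 7: x=2 → posterior Inverse-Gamma(43/6, 2563/96)
obs 8: x=-1/4 → posterior Inverse-Gamma(23/3, 1295/48)
obs 9: x=-7/4 → posterior Inverse-Gamma(49/6, 2833/96)
obs 10: x=3/2 → posterior Inverse-Gamma(26/3, 2881/96)
obs 11: x=-3/4 → posterior Inverse-Gamma(55/6, 739/24)
obs 12: x=-2 → posterior Inverse-Gamma(29/3, 407/12)
obs 13: x=-3/2 → posterior Inverse-Gamma(61/6, 431/12)
obs 14: x=1/2 → posterior Inverse-Gamma(32/3, 431/12)

k = 2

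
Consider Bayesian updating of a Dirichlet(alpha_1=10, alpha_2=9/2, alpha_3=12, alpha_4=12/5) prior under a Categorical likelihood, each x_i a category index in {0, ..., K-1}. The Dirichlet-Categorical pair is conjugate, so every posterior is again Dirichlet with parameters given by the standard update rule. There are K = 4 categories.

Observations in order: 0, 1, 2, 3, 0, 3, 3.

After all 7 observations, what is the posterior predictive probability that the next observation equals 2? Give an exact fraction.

obs 1: x=0 → posterior Dirichlet(11, 9/2, 12, 12/5)
obs 2: x=1 → posterior Dirichlet(11, 11/2, 12, 12/5)
obs 3: x=2 → posterior Dirichlet(11, 11/2, 13, 12/5)
obs 4: x=3 → posterior Dirichlet(11, 11/2, 13, 17/5)
obs 5: x=0 → posterior Dirichlet(12, 11/2, 13, 17/5)
obs 6: x=3 → posterior Dirichlet(12, 11/2, 13, 22/5)
obs 7: x=3 → posterior Dirichlet(12, 11/2, 13, 27/5)

130/359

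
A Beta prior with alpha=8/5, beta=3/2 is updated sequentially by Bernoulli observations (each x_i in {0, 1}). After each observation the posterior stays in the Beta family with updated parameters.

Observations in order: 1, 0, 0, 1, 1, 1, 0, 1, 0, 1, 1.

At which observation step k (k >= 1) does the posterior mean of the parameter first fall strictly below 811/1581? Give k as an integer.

obs 1: x=1 → posterior Beta(13/5, 3/2)
obs 2: x=0 → posterior Beta(13/5, 5/2)
obs 3: x=0 → posterior Beta(13/5, 7/2)
obs 4: x=1 → posterior Beta(18/5, 7/2)
obs 5: x=1 → posterior Beta(23/5, 7/2)
obs 6: x=1 → posterior Beta(28/5, 7/2)
obs 7: x=0 → posterior Beta(28/5, 9/2)
obs 8: x=1 → posterior Beta(33/5, 9/2)
obs 9: x=0 → posterior Beta(33/5, 11/2)
obs 10: x=1 → posterior Beta(38/5, 11/2)
obs 11: x=1 → posterior Beta(43/5, 11/2)

k = 2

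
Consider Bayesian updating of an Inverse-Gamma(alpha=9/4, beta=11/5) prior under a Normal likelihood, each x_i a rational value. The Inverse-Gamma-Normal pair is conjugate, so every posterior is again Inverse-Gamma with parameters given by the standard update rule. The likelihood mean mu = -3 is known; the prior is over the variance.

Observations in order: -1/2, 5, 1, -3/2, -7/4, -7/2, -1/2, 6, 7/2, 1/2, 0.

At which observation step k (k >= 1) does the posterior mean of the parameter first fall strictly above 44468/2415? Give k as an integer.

k = 9

obs 1: x=-1/2 → posterior Inverse-Gamma(11/4, 213/40)
obs 2: x=5 → posterior Inverse-Gamma(13/4, 1493/40)
obs 3: x=1 → posterior Inverse-Gamma(15/4, 1813/40)
obs 4: x=-3/2 → posterior Inverse-Gamma(17/4, 929/20)
obs 5: x=-7/4 → posterior Inverse-Gamma(19/4, 7557/160)
obs 6: x=-7/2 → posterior Inverse-Gamma(21/4, 7577/160)
obs 7: x=-1/2 → posterior Inverse-Gamma(23/4, 8077/160)
obs 8: x=6 → posterior Inverse-Gamma(25/4, 14557/160)
obs 9: x=7/2 → posterior Inverse-Gamma(27/4, 17937/160)
obs 10: x=1/2 → posterior Inverse-Gamma(29/4, 18917/160)
obs 11: x=0 → posterior Inverse-Gamma(31/4, 19637/160)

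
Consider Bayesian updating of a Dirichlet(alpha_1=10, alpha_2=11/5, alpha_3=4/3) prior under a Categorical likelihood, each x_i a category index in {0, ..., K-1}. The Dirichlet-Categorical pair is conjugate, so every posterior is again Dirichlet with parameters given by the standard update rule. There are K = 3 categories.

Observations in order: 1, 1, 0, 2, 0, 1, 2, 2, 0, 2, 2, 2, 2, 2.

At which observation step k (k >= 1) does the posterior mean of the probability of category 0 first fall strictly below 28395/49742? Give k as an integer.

k = 8

obs 1: x=1 → posterior Dirichlet(10, 16/5, 4/3)
obs 2: x=1 → posterior Dirichlet(10, 21/5, 4/3)
obs 3: x=0 → posterior Dirichlet(11, 21/5, 4/3)
obs 4: x=2 → posterior Dirichlet(11, 21/5, 7/3)
obs 5: x=0 → posterior Dirichlet(12, 21/5, 7/3)
obs 6: x=1 → posterior Dirichlet(12, 26/5, 7/3)
obs 7: x=2 → posterior Dirichlet(12, 26/5, 10/3)
obs 8: x=2 → posterior Dirichlet(12, 26/5, 13/3)
obs 9: x=0 → posterior Dirichlet(13, 26/5, 13/3)
obs 10: x=2 → posterior Dirichlet(13, 26/5, 16/3)
obs 11: x=2 → posterior Dirichlet(13, 26/5, 19/3)
obs 12: x=2 → posterior Dirichlet(13, 26/5, 22/3)
obs 13: x=2 → posterior Dirichlet(13, 26/5, 25/3)
obs 14: x=2 → posterior Dirichlet(13, 26/5, 28/3)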